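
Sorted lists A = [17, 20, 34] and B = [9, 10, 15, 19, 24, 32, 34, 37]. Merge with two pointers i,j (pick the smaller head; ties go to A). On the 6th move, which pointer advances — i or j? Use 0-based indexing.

i

i=0 j=0: A[i]=17>B[j]=9 take 9, j++
i=0 j=1: A[i]=17>B[j]=10 take 10, j++
i=0 j=2: A[i]=17>B[j]=15 take 15, j++
i=0 j=3: A[i]=17<=B[j]=19 take 17, i++
i=1 j=3: A[i]=20>B[j]=19 take 19, j++
i=1 j=4: A[i]=20<=B[j]=24 take 20, i++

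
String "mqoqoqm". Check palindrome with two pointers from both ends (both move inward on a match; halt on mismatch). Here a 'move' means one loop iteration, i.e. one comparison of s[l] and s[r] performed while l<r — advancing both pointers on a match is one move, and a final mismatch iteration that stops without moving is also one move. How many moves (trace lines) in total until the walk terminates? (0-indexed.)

[0,6] 'm'=='m' → l++,r--
[1,5] 'q'=='q' → l++,r--
[2,4] 'o'=='o' → l++,r--

3 moves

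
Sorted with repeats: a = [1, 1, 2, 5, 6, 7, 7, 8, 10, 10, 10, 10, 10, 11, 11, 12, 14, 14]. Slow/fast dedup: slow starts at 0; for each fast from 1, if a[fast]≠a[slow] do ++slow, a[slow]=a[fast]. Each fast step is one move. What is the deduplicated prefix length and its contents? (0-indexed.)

(s=0,f=1) a[fast]=1=a[slow] dup → fast++
(s=0,f=2) a[fast]=2≠a[slow]=1 write a[1]=2 → slow++,fast++
(s=1,f=3) a[fast]=5≠a[slow]=2 write a[2]=5 → slow++,fast++
(s=2,f=4) a[fast]=6≠a[slow]=5 write a[3]=6 → slow++,fast++
(s=3,f=5) a[fast]=7≠a[slow]=6 write a[4]=7 → slow++,fast++
(s=4,f=6) a[fast]=7=a[slow] dup → fast++
(s=4,f=7) a[fast]=8≠a[slow]=7 write a[5]=8 → slow++,fast++
(s=5,f=8) a[fast]=10≠a[slow]=8 write a[6]=10 → slow++,fast++
(s=6,f=9) a[fast]=10=a[slow] dup → fast++
(s=6,f=10) a[fast]=10=a[slow] dup → fast++
(s=6,f=11) a[fast]=10=a[slow] dup → fast++
(s=6,f=12) a[fast]=10=a[slow] dup → fast++
(s=6,f=13) a[fast]=11≠a[slow]=10 write a[7]=11 → slow++,fast++
(s=7,f=14) a[fast]=11=a[slow] dup → fast++
(s=7,f=15) a[fast]=12≠a[slow]=11 write a[8]=12 → slow++,fast++
(s=8,f=16) a[fast]=14≠a[slow]=12 write a[9]=14 → slow++,fast++
(s=9,f=17) a[fast]=14=a[slow] dup → fast++

length 10; prefix = [1, 2, 5, 6, 7, 8, 10, 11, 12, 14]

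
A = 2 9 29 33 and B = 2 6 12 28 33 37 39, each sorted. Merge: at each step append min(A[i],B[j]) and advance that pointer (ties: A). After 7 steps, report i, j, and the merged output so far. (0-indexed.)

i=3, j=4, merged so far=[2, 2, 6, 9, 12, 28, 29]

i=0 j=0: A[i]=2<=B[j]=2 take 2, i++
i=1 j=0: A[i]=9>B[j]=2 take 2, j++
i=1 j=1: A[i]=9>B[j]=6 take 6, j++
i=1 j=2: A[i]=9<=B[j]=12 take 9, i++
i=2 j=2: A[i]=29>B[j]=12 take 12, j++
i=2 j=3: A[i]=29>B[j]=28 take 28, j++
i=2 j=4: A[i]=29<=B[j]=33 take 29, i++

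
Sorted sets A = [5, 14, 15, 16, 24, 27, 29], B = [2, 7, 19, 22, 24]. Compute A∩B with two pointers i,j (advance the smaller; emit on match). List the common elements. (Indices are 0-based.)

intersection = [24]

i=0 j=0: 5>2, j++
i=0 j=1: 5<7, i++
i=1 j=1: 14>7, j++
i=1 j=2: 14<19, i++
i=2 j=2: 15<19, i++
i=3 j=2: 16<19, i++
i=4 j=2: 24>19, j++
i=4 j=3: 24>22, j++
i=4 j=4: 24==24 emit, i++,j++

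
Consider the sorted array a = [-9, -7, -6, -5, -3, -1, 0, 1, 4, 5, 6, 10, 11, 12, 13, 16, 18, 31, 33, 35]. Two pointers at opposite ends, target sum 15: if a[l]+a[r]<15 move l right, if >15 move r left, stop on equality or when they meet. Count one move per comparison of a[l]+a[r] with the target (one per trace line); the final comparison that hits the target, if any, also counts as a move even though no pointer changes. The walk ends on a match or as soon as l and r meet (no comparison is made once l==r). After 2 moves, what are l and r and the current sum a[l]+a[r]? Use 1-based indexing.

l=1, r=18, sum=22

l=1 r=20: -9+35=26 >15, r--
l=1 r=19: -9+33=24 >15, r--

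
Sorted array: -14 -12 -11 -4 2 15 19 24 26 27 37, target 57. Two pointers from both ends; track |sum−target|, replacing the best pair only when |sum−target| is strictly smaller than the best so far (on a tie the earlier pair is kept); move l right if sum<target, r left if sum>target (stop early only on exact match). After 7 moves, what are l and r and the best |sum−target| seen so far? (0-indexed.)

[0,10] -14+37=23 d=34 * → l++
[1,10] -12+37=25 d=32 * → l++
[2,10] -11+37=26 d=31 * → l++
[3,10] -4+37=33 d=24 * → l++
[4,10] 2+37=39 d=18 * → l++
[5,10] 15+37=52 d=5 * → l++
[6,10] 19+37=56 d=1 * → l++

l=7, r=10, best |Δ|=1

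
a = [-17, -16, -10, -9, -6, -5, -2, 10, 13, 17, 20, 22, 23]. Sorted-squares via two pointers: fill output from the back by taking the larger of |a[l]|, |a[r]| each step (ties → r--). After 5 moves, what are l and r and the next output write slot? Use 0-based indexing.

l=1, r=8, next write slot=7

l=0 r=12: |-17|<=|23| out[12]=529, r--
l=0 r=11: |-17|<=|22| out[11]=484, r--
l=0 r=10: |-17|<=|20| out[10]=400, r--
l=0 r=9: |-17|<=|17| out[9]=289, r--
l=0 r=8: |-17|>|13| out[8]=289, l++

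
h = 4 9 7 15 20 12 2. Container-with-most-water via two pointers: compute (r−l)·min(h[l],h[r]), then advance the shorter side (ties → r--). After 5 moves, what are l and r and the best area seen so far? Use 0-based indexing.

l=0 r=6: min(4,2)*6=12 best=12 *, r--
l=0 r=5: min(4,12)*5=20 best=20 *, l++
l=1 r=5: min(9,12)*4=36 best=36 *, l++
l=2 r=5: min(7,12)*3=21 best=36, l++
l=3 r=5: min(15,12)*2=24 best=36, r--

l=3, r=4, best area=36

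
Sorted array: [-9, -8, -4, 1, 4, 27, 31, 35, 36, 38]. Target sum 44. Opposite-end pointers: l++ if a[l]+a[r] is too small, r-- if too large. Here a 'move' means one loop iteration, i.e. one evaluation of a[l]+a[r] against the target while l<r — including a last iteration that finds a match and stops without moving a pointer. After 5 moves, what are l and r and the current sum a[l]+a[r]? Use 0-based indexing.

[0,9] -9+38=29 <44 → l++
[1,9] -8+38=30 <44 → l++
[2,9] -4+38=34 <44 → l++
[3,9] 1+38=39 <44 → l++
[4,9] 4+38=42 <44 → l++

l=5, r=9, sum=65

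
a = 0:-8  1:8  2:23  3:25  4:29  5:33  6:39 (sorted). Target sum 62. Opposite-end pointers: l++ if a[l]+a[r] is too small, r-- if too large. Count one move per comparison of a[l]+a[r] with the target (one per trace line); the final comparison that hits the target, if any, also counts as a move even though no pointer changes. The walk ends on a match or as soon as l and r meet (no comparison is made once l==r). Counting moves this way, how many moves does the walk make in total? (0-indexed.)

[0,6] -8+39=31 <62 → l++
[1,6] 8+39=47 <62 → l++
[2,6] 23+39=62 → found

3 moves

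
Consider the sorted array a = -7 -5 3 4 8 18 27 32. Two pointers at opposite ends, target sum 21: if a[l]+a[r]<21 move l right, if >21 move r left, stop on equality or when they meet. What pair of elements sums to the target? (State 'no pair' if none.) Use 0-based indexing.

(3, 18)

l=0 r=7: -7+32=25 >21, r--
l=0 r=6: -7+27=20 <21, l++
l=1 r=6: -5+27=22 >21, r--
l=1 r=5: -5+18=13 <21, l++
l=2 r=5: 3+18=21, found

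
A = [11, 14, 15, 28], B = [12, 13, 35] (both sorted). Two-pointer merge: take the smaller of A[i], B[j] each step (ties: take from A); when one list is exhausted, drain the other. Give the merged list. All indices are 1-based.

[11, 12, 13, 14, 15, 28, 35]

i=1 j=1: A[i]=11<=B[j]=12 take 11, i++
i=2 j=1: A[i]=14>B[j]=12 take 12, j++
i=2 j=2: A[i]=14>B[j]=13 take 13, j++
i=2 j=3: A[i]=14<=B[j]=35 take 14, i++
i=3 j=3: A[i]=15<=B[j]=35 take 15, i++
i=4 j=3: A[i]=28<=B[j]=35 take 28, i++
i=5 j=3: A done, take B[j]=35, j++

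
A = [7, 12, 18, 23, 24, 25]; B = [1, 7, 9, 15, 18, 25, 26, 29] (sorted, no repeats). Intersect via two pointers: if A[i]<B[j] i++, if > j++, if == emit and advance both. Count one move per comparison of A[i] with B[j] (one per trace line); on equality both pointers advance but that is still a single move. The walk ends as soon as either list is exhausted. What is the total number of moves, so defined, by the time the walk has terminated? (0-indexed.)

9 moves

[i=0,j=0] 7>1 → j++
[i=0,j=1] 7==7 emit → i++,j++
[i=1,j=2] 12>9 → j++
[i=1,j=3] 12<15 → i++
[i=2,j=3] 18>15 → j++
[i=2,j=4] 18==18 emit → i++,j++
[i=3,j=5] 23<25 → i++
[i=4,j=5] 24<25 → i++
[i=5,j=5] 25==25 emit → i++,j++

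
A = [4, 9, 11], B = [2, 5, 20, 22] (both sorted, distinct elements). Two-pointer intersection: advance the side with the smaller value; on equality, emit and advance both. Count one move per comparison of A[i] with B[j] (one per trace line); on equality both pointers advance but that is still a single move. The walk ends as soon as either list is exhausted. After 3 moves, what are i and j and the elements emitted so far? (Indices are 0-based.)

i=1, j=2, emitted=[]

i=0 j=0: 4>2, j++
i=0 j=1: 4<5, i++
i=1 j=1: 9>5, j++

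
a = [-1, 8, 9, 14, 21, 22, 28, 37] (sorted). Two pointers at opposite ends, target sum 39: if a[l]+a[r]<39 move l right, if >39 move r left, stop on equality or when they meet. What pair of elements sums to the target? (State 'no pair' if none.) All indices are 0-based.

no pair

[0,7] -1+37=36 <39 → l++
[1,7] 8+37=45 >39 → r--
[1,6] 8+28=36 <39 → l++
[2,6] 9+28=37 <39 → l++
[3,6] 14+28=42 >39 → r--
[3,5] 14+22=36 <39 → l++
[4,5] 21+22=43 >39 → r--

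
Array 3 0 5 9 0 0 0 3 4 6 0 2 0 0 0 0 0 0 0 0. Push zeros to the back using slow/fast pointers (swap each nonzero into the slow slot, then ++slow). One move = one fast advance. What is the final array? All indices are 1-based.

[3, 5, 9, 3, 4, 6, 2, 0, 0, 0, 0, 0, 0, 0, 0, 0, 0, 0, 0, 0]

(s=1,f=1) a[fast]=3≠0 swap→a[1]=3 → slow++,fast++
(s=2,f=2) a[fast]=0 → fast++
(s=2,f=3) a[fast]=5≠0 swap→a[2]=5 → slow++,fast++
(s=3,f=4) a[fast]=9≠0 swap→a[3]=9 → slow++,fast++
(s=4,f=5) a[fast]=0 → fast++
(s=4,f=6) a[fast]=0 → fast++
(s=4,f=7) a[fast]=0 → fast++
(s=4,f=8) a[fast]=3≠0 swap→a[4]=3 → slow++,fast++
(s=5,f=9) a[fast]=4≠0 swap→a[5]=4 → slow++,fast++
(s=6,f=10) a[fast]=6≠0 swap→a[6]=6 → slow++,fast++
(s=7,f=11) a[fast]=0 → fast++
(s=7,f=12) a[fast]=2≠0 swap→a[7]=2 → slow++,fast++
(s=8,f=13) a[fast]=0 → fast++
(s=8,f=14) a[fast]=0 → fast++
(s=8,f=15) a[fast]=0 → fast++
(s=8,f=16) a[fast]=0 → fast++
(s=8,f=17) a[fast]=0 → fast++
(s=8,f=18) a[fast]=0 → fast++
(s=8,f=19) a[fast]=0 → fast++
(s=8,f=20) a[fast]=0 → fast++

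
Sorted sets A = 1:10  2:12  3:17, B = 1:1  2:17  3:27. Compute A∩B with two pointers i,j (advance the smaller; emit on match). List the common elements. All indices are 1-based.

intersection = [17]

[i=1,j=1] 10>1 → j++
[i=1,j=2] 10<17 → i++
[i=2,j=2] 12<17 → i++
[i=3,j=2] 17==17 emit → i++,j++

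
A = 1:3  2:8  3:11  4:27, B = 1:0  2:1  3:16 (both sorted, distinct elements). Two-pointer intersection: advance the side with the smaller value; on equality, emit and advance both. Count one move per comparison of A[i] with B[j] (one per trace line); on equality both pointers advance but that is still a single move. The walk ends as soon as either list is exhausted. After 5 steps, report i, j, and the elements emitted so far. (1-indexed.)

i=4, j=3, emitted=[]

i=1 j=1: 3>0, j++
i=1 j=2: 3>1, j++
i=1 j=3: 3<16, i++
i=2 j=3: 8<16, i++
i=3 j=3: 11<16, i++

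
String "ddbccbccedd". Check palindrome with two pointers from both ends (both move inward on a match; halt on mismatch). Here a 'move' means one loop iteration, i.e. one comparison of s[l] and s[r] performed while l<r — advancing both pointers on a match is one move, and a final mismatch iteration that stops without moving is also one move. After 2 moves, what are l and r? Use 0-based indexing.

l=0 r=10: 'd'=='d', l++,r--
l=1 r=9: 'd'=='d', l++,r--

l=2, r=8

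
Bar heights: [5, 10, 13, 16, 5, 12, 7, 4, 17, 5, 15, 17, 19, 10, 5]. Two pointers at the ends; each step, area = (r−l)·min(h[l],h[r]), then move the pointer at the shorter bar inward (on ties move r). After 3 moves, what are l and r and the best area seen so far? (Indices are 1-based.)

l=1 r=15: min(5,5)*14=70 best=70 *, r--
l=1 r=14: min(5,10)*13=65 best=70, l++
l=2 r=14: min(10,10)*12=120 best=120 *, r--

l=2, r=13, best area=120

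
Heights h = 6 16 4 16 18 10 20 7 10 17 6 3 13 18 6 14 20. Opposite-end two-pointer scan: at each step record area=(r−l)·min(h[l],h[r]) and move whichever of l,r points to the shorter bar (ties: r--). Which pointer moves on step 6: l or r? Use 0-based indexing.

l

[0,16] min(6,20)*16=96 best=96 * → l++
[1,16] min(16,20)*15=240 best=240 * → l++
[2,16] min(4,20)*14=56 best=240 → l++
[3,16] min(16,20)*13=208 best=240 → l++
[4,16] min(18,20)*12=216 best=240 → l++
[5,16] min(10,20)*11=110 best=240 → l++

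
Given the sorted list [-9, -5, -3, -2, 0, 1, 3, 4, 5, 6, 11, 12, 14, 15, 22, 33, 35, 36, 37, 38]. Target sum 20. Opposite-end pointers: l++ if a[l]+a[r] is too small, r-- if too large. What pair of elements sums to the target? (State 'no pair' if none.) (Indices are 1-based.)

(-2, 22)

[1,20] -9+38=29 >20 → r--
[1,19] -9+37=28 >20 → r--
[1,18] -9+36=27 >20 → r--
[1,17] -9+35=26 >20 → r--
[1,16] -9+33=24 >20 → r--
[1,15] -9+22=13 <20 → l++
[2,15] -5+22=17 <20 → l++
[3,15] -3+22=19 <20 → l++
[4,15] -2+22=20 → found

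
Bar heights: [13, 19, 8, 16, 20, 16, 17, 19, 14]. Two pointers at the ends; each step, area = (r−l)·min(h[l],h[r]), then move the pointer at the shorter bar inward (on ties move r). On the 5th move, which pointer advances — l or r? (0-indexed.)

r

l=0 r=8: min(13,14)*8=104 best=104 *, l++
l=1 r=8: min(19,14)*7=98 best=104, r--
l=1 r=7: min(19,19)*6=114 best=114 *, r--
l=1 r=6: min(19,17)*5=85 best=114, r--
l=1 r=5: min(19,16)*4=64 best=114, r--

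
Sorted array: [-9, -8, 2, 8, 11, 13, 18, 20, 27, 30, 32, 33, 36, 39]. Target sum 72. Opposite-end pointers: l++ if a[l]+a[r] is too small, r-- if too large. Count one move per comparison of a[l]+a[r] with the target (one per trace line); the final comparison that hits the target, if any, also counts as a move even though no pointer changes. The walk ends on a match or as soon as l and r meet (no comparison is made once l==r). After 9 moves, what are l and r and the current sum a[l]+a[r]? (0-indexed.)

[0,13] -9+39=30 <72 → l++
[1,13] -8+39=31 <72 → l++
[2,13] 2+39=41 <72 → l++
[3,13] 8+39=47 <72 → l++
[4,13] 11+39=50 <72 → l++
[5,13] 13+39=52 <72 → l++
[6,13] 18+39=57 <72 → l++
[7,13] 20+39=59 <72 → l++
[8,13] 27+39=66 <72 → l++

l=9, r=13, sum=69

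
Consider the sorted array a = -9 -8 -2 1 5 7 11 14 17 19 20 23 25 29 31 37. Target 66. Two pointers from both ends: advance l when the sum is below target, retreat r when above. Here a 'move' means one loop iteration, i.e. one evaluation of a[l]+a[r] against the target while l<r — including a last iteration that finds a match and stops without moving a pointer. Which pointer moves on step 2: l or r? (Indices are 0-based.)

l

[0,15] -9+37=28 <66 → l++
[1,15] -8+37=29 <66 → l++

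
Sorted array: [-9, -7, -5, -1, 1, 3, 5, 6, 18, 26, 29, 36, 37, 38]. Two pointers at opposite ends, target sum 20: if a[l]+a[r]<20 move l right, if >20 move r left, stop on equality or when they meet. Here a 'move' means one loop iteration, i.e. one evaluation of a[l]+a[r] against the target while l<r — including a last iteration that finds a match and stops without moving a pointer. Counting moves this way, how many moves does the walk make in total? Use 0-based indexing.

4 moves

[0,13] -9+38=29 >20 → r--
[0,12] -9+37=28 >20 → r--
[0,11] -9+36=27 >20 → r--
[0,10] -9+29=20 → found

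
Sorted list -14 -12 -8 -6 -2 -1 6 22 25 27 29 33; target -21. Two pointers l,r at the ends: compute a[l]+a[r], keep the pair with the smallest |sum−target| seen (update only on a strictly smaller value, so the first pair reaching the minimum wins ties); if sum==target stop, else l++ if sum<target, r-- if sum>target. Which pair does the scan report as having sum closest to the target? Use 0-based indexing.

pair (-14, -6) with sum -20 (|Δ|=1)

l=0 r=11: -14+33=19 d=40 *, r--
l=0 r=10: -14+29=15 d=36 *, r--
l=0 r=9: -14+27=13 d=34 *, r--
l=0 r=8: -14+25=11 d=32 *, r--
l=0 r=7: -14+22=8 d=29 *, r--
l=0 r=6: -14+6=-8 d=13 *, r--
l=0 r=5: -14+-1=-15 d=6 *, r--
l=0 r=4: -14+-2=-16 d=5 *, r--
l=0 r=3: -14+-6=-20 d=1 *, r--
l=0 r=2: -14+-8=-22 d=1, l++
l=1 r=2: -12+-8=-20 d=1, r--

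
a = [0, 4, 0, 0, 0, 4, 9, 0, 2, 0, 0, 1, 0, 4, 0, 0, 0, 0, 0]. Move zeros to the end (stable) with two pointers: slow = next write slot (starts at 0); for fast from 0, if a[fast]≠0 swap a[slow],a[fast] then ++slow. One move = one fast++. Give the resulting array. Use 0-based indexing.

slow=0 fast=0: a[fast]=0, fast++
slow=0 fast=1: a[fast]=4≠0 swap→a[0]=4, slow++,fast++
slow=1 fast=2: a[fast]=0, fast++
slow=1 fast=3: a[fast]=0, fast++
slow=1 fast=4: a[fast]=0, fast++
slow=1 fast=5: a[fast]=4≠0 swap→a[1]=4, slow++,fast++
slow=2 fast=6: a[fast]=9≠0 swap→a[2]=9, slow++,fast++
slow=3 fast=7: a[fast]=0, fast++
slow=3 fast=8: a[fast]=2≠0 swap→a[3]=2, slow++,fast++
slow=4 fast=9: a[fast]=0, fast++
slow=4 fast=10: a[fast]=0, fast++
slow=4 fast=11: a[fast]=1≠0 swap→a[4]=1, slow++,fast++
slow=5 fast=12: a[fast]=0, fast++
slow=5 fast=13: a[fast]=4≠0 swap→a[5]=4, slow++,fast++
slow=6 fast=14: a[fast]=0, fast++
slow=6 fast=15: a[fast]=0, fast++
slow=6 fast=16: a[fast]=0, fast++
slow=6 fast=17: a[fast]=0, fast++
slow=6 fast=18: a[fast]=0, fast++

[4, 4, 9, 2, 1, 4, 0, 0, 0, 0, 0, 0, 0, 0, 0, 0, 0, 0, 0]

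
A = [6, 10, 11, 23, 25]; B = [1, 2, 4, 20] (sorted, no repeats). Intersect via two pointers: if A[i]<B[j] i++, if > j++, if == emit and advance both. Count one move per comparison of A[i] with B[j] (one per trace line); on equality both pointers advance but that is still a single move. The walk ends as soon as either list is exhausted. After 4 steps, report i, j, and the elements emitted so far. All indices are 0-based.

i=1, j=3, emitted=[]

[i=0,j=0] 6>1 → j++
[i=0,j=1] 6>2 → j++
[i=0,j=2] 6>4 → j++
[i=0,j=3] 6<20 → i++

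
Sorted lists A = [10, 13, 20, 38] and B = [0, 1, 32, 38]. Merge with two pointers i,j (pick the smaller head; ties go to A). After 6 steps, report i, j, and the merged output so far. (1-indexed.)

[i=1,j=1] A[i]=10>B[j]=0 take 0 → j++
[i=1,j=2] A[i]=10>B[j]=1 take 1 → j++
[i=1,j=3] A[i]=10<=B[j]=32 take 10 → i++
[i=2,j=3] A[i]=13<=B[j]=32 take 13 → i++
[i=3,j=3] A[i]=20<=B[j]=32 take 20 → i++
[i=4,j=3] A[i]=38>B[j]=32 take 32 → j++

i=4, j=4, merged so far=[0, 1, 10, 13, 20, 32]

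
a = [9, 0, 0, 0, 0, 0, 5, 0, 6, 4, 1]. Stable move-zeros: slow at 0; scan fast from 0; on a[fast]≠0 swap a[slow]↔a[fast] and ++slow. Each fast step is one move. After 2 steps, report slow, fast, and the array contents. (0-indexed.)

slow=0 fast=0: a[fast]=9≠0 swap→a[0]=9, slow++,fast++
slow=1 fast=1: a[fast]=0, fast++

slow=1, fast=2, a=[9, 0, 0, 0, 0, 0, 5, 0, 6, 4, 1]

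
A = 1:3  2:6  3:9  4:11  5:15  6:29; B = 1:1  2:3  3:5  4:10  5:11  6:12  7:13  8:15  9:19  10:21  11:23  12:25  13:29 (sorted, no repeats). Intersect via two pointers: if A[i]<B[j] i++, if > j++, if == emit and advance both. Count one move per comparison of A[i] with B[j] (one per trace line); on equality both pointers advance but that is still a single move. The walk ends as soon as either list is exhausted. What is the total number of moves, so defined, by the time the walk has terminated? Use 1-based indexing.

15 moves

i=1 j=1: 3>1, j++
i=1 j=2: 3==3 emit, i++,j++
i=2 j=3: 6>5, j++
i=2 j=4: 6<10, i++
i=3 j=4: 9<10, i++
i=4 j=4: 11>10, j++
i=4 j=5: 11==11 emit, i++,j++
i=5 j=6: 15>12, j++
i=5 j=7: 15>13, j++
i=5 j=8: 15==15 emit, i++,j++
i=6 j=9: 29>19, j++
i=6 j=10: 29>21, j++
i=6 j=11: 29>23, j++
i=6 j=12: 29>25, j++
i=6 j=13: 29==29 emit, i++,j++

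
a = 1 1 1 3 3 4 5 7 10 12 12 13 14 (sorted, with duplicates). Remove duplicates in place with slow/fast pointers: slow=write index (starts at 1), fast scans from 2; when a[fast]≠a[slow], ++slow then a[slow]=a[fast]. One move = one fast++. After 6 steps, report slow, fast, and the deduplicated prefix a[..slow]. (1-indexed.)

slow=1 fast=2: a[fast]=1=a[slow] dup, fast++
slow=1 fast=3: a[fast]=1=a[slow] dup, fast++
slow=1 fast=4: a[fast]=3≠a[slow]=1 write a[2]=3, slow++,fast++
slow=2 fast=5: a[fast]=3=a[slow] dup, fast++
slow=2 fast=6: a[fast]=4≠a[slow]=3 write a[3]=4, slow++,fast++
slow=3 fast=7: a[fast]=5≠a[slow]=4 write a[4]=5, slow++,fast++

slow=4, fast=8, prefix=[1, 3, 4, 5]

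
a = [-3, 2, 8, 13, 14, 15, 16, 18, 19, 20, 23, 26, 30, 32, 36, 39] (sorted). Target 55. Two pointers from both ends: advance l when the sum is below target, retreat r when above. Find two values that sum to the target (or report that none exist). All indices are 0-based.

(16, 39)

l=0 r=15: -3+39=36 <55, l++
l=1 r=15: 2+39=41 <55, l++
l=2 r=15: 8+39=47 <55, l++
l=3 r=15: 13+39=52 <55, l++
l=4 r=15: 14+39=53 <55, l++
l=5 r=15: 15+39=54 <55, l++
l=6 r=15: 16+39=55, found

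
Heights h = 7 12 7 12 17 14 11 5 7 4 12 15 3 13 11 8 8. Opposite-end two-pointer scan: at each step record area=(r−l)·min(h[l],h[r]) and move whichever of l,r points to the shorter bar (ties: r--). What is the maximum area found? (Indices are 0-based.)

max area = 144

l=0 r=16: min(7,8)*16=112 best=112 *, l++
l=1 r=16: min(12,8)*15=120 best=120 *, r--
l=1 r=15: min(12,8)*14=112 best=120, r--
l=1 r=14: min(12,11)*13=143 best=143 *, r--
l=1 r=13: min(12,13)*12=144 best=144 *, l++
l=2 r=13: min(7,13)*11=77 best=144, l++
l=3 r=13: min(12,13)*10=120 best=144, l++
l=4 r=13: min(17,13)*9=117 best=144, r--
l=4 r=12: min(17,3)*8=24 best=144, r--
l=4 r=11: min(17,15)*7=105 best=144, r--
l=4 r=10: min(17,12)*6=72 best=144, r--
l=4 r=9: min(17,4)*5=20 best=144, r--
l=4 r=8: min(17,7)*4=28 best=144, r--
l=4 r=7: min(17,5)*3=15 best=144, r--
l=4 r=6: min(17,11)*2=22 best=144, r--
l=4 r=5: min(17,14)*1=14 best=144, r--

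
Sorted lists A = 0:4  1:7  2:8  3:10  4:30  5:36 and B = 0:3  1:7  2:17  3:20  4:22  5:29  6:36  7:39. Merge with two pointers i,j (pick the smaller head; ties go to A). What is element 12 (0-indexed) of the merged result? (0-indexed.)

merged[12] = 36

i=0 j=0: A[i]=4>B[j]=3 take 3, j++
i=0 j=1: A[i]=4<=B[j]=7 take 4, i++
i=1 j=1: A[i]=7<=B[j]=7 take 7, i++
i=2 j=1: A[i]=8>B[j]=7 take 7, j++
i=2 j=2: A[i]=8<=B[j]=17 take 8, i++
i=3 j=2: A[i]=10<=B[j]=17 take 10, i++
i=4 j=2: A[i]=30>B[j]=17 take 17, j++
i=4 j=3: A[i]=30>B[j]=20 take 20, j++
i=4 j=4: A[i]=30>B[j]=22 take 22, j++
i=4 j=5: A[i]=30>B[j]=29 take 29, j++
i=4 j=6: A[i]=30<=B[j]=36 take 30, i++
i=5 j=6: A[i]=36<=B[j]=36 take 36, i++
i=6 j=6: A done, take B[j]=36, j++
i=6 j=7: A done, take B[j]=39, j++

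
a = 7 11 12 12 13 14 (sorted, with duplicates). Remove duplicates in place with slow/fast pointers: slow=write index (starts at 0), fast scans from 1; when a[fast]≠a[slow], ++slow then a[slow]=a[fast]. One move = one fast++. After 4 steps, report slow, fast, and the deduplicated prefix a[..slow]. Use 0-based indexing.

(s=0,f=1) a[fast]=11≠a[slow]=7 write a[1]=11 → slow++,fast++
(s=1,f=2) a[fast]=12≠a[slow]=11 write a[2]=12 → slow++,fast++
(s=2,f=3) a[fast]=12=a[slow] dup → fast++
(s=2,f=4) a[fast]=13≠a[slow]=12 write a[3]=13 → slow++,fast++

slow=3, fast=5, prefix=[7, 11, 12, 13]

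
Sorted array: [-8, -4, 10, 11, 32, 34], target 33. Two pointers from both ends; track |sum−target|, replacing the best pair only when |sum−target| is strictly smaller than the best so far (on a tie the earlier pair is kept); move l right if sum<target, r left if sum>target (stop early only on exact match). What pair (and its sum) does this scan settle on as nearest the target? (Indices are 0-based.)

l=0 r=5: -8+34=26 d=7 *, l++
l=1 r=5: -4+34=30 d=3 *, l++
l=2 r=5: 10+34=44 d=11, r--
l=2 r=4: 10+32=42 d=9, r--
l=2 r=3: 10+11=21 d=12, l++

pair (-4, 34) with sum 30 (|Δ|=3)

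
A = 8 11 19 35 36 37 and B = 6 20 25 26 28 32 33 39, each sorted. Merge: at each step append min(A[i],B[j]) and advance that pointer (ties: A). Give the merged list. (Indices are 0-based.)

i=0 j=0: A[i]=8>B[j]=6 take 6, j++
i=0 j=1: A[i]=8<=B[j]=20 take 8, i++
i=1 j=1: A[i]=11<=B[j]=20 take 11, i++
i=2 j=1: A[i]=19<=B[j]=20 take 19, i++
i=3 j=1: A[i]=35>B[j]=20 take 20, j++
i=3 j=2: A[i]=35>B[j]=25 take 25, j++
i=3 j=3: A[i]=35>B[j]=26 take 26, j++
i=3 j=4: A[i]=35>B[j]=28 take 28, j++
i=3 j=5: A[i]=35>B[j]=32 take 32, j++
i=3 j=6: A[i]=35>B[j]=33 take 33, j++
i=3 j=7: A[i]=35<=B[j]=39 take 35, i++
i=4 j=7: A[i]=36<=B[j]=39 take 36, i++
i=5 j=7: A[i]=37<=B[j]=39 take 37, i++
i=6 j=7: A done, take B[j]=39, j++

[6, 8, 11, 19, 20, 25, 26, 28, 32, 33, 35, 36, 37, 39]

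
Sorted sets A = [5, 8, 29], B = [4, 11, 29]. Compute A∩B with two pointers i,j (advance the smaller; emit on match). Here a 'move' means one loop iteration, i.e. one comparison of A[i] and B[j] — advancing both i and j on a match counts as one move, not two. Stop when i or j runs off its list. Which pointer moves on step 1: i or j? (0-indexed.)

[i=0,j=0] 5>4 → j++

j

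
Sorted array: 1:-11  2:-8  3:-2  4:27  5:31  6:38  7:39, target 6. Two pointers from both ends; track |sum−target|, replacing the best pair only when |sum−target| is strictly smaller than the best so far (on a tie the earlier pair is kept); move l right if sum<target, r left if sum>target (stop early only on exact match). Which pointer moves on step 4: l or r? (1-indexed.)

[1,7] -11+39=28 d=22 * → r--
[1,6] -11+38=27 d=21 * → r--
[1,5] -11+31=20 d=14 * → r--
[1,4] -11+27=16 d=10 * → r--

r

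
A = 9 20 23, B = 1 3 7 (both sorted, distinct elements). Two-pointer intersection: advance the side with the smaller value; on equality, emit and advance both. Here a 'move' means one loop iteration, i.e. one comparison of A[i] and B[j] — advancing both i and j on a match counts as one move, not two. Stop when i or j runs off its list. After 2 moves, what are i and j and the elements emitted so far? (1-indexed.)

i=1, j=3, emitted=[]

[i=1,j=1] 9>1 → j++
[i=1,j=2] 9>3 → j++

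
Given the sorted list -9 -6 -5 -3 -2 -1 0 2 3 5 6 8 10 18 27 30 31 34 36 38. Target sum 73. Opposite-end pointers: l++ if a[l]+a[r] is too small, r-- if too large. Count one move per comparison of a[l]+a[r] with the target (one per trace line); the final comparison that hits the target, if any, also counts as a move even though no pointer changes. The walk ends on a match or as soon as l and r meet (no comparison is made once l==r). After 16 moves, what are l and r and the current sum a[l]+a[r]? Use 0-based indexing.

l=16, r=19, sum=69

[0,19] -9+38=29 <73 → l++
[1,19] -6+38=32 <73 → l++
[2,19] -5+38=33 <73 → l++
[3,19] -3+38=35 <73 → l++
[4,19] -2+38=36 <73 → l++
[5,19] -1+38=37 <73 → l++
[6,19] 0+38=38 <73 → l++
[7,19] 2+38=40 <73 → l++
[8,19] 3+38=41 <73 → l++
[9,19] 5+38=43 <73 → l++
[10,19] 6+38=44 <73 → l++
[11,19] 8+38=46 <73 → l++
[12,19] 10+38=48 <73 → l++
[13,19] 18+38=56 <73 → l++
[14,19] 27+38=65 <73 → l++
[15,19] 30+38=68 <73 → l++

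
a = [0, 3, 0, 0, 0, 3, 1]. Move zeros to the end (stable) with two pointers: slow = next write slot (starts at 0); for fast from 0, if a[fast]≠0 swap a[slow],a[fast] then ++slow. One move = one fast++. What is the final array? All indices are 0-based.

slow=0 fast=0: a[fast]=0, fast++
slow=0 fast=1: a[fast]=3≠0 swap→a[0]=3, slow++,fast++
slow=1 fast=2: a[fast]=0, fast++
slow=1 fast=3: a[fast]=0, fast++
slow=1 fast=4: a[fast]=0, fast++
slow=1 fast=5: a[fast]=3≠0 swap→a[1]=3, slow++,fast++
slow=2 fast=6: a[fast]=1≠0 swap→a[2]=1, slow++,fast++

[3, 3, 1, 0, 0, 0, 0]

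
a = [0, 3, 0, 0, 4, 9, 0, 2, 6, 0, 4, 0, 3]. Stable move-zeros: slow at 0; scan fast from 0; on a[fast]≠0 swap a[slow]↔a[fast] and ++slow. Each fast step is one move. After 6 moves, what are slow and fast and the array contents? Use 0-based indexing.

slow=3, fast=6, a=[3, 4, 9, 0, 0, 0, 0, 2, 6, 0, 4, 0, 3]

(s=0,f=0) a[fast]=0 → fast++
(s=0,f=1) a[fast]=3≠0 swap→a[0]=3 → slow++,fast++
(s=1,f=2) a[fast]=0 → fast++
(s=1,f=3) a[fast]=0 → fast++
(s=1,f=4) a[fast]=4≠0 swap→a[1]=4 → slow++,fast++
(s=2,f=5) a[fast]=9≠0 swap→a[2]=9 → slow++,fast++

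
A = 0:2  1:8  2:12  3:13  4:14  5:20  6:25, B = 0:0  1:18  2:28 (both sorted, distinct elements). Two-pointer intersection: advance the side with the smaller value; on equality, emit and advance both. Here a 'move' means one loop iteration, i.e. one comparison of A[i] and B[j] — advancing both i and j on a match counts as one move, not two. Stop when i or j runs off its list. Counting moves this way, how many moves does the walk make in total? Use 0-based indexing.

i=0 j=0: 2>0, j++
i=0 j=1: 2<18, i++
i=1 j=1: 8<18, i++
i=2 j=1: 12<18, i++
i=3 j=1: 13<18, i++
i=4 j=1: 14<18, i++
i=5 j=1: 20>18, j++
i=5 j=2: 20<28, i++
i=6 j=2: 25<28, i++

9 moves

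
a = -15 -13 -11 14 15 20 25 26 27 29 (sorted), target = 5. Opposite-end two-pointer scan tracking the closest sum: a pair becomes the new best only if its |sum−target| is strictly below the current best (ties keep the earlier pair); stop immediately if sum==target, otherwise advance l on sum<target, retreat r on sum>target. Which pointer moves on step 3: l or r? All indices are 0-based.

l=0 r=9: -15+29=14 d=9 *, r--
l=0 r=8: -15+27=12 d=7 *, r--
l=0 r=7: -15+26=11 d=6 *, r--

r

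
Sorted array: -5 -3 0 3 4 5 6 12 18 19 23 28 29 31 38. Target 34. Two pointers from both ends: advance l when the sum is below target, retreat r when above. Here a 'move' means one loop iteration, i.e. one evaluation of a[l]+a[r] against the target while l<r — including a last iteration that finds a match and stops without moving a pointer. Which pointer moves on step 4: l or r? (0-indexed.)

l=0 r=14: -5+38=33 <34, l++
l=1 r=14: -3+38=35 >34, r--
l=1 r=13: -3+31=28 <34, l++
l=2 r=13: 0+31=31 <34, l++

l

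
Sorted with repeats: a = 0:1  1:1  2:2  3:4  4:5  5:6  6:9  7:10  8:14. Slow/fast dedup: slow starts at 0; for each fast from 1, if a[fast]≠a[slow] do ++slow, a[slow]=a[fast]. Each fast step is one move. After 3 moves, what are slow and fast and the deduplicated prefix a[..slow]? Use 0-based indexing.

(s=0,f=1) a[fast]=1=a[slow] dup → fast++
(s=0,f=2) a[fast]=2≠a[slow]=1 write a[1]=2 → slow++,fast++
(s=1,f=3) a[fast]=4≠a[slow]=2 write a[2]=4 → slow++,fast++

slow=2, fast=4, prefix=[1, 2, 4]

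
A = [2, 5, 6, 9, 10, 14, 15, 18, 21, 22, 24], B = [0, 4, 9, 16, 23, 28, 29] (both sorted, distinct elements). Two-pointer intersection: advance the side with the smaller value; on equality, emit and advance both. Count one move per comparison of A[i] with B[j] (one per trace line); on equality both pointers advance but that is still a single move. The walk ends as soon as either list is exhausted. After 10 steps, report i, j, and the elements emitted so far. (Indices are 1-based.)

i=8, j=5, emitted=[9]

[i=1,j=1] 2>0 → j++
[i=1,j=2] 2<4 → i++
[i=2,j=2] 5>4 → j++
[i=2,j=3] 5<9 → i++
[i=3,j=3] 6<9 → i++
[i=4,j=3] 9==9 emit → i++,j++
[i=5,j=4] 10<16 → i++
[i=6,j=4] 14<16 → i++
[i=7,j=4] 15<16 → i++
[i=8,j=4] 18>16 → j++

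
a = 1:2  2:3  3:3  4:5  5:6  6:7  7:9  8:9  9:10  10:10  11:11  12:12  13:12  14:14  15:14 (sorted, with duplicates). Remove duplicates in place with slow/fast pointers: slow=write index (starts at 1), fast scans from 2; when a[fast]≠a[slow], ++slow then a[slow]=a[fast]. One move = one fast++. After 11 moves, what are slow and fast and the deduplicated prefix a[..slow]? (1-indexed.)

slow=9, fast=13, prefix=[2, 3, 5, 6, 7, 9, 10, 11, 12]

slow=1 fast=2: a[fast]=3≠a[slow]=2 write a[2]=3, slow++,fast++
slow=2 fast=3: a[fast]=3=a[slow] dup, fast++
slow=2 fast=4: a[fast]=5≠a[slow]=3 write a[3]=5, slow++,fast++
slow=3 fast=5: a[fast]=6≠a[slow]=5 write a[4]=6, slow++,fast++
slow=4 fast=6: a[fast]=7≠a[slow]=6 write a[5]=7, slow++,fast++
slow=5 fast=7: a[fast]=9≠a[slow]=7 write a[6]=9, slow++,fast++
slow=6 fast=8: a[fast]=9=a[slow] dup, fast++
slow=6 fast=9: a[fast]=10≠a[slow]=9 write a[7]=10, slow++,fast++
slow=7 fast=10: a[fast]=10=a[slow] dup, fast++
slow=7 fast=11: a[fast]=11≠a[slow]=10 write a[8]=11, slow++,fast++
slow=8 fast=12: a[fast]=12≠a[slow]=11 write a[9]=12, slow++,fast++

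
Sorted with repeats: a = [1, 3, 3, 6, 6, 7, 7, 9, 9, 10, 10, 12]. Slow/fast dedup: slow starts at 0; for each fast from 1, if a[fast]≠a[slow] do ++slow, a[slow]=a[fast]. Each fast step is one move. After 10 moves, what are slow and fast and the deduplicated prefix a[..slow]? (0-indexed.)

slow=5, fast=11, prefix=[1, 3, 6, 7, 9, 10]

slow=0 fast=1: a[fast]=3≠a[slow]=1 write a[1]=3, slow++,fast++
slow=1 fast=2: a[fast]=3=a[slow] dup, fast++
slow=1 fast=3: a[fast]=6≠a[slow]=3 write a[2]=6, slow++,fast++
slow=2 fast=4: a[fast]=6=a[slow] dup, fast++
slow=2 fast=5: a[fast]=7≠a[slow]=6 write a[3]=7, slow++,fast++
slow=3 fast=6: a[fast]=7=a[slow] dup, fast++
slow=3 fast=7: a[fast]=9≠a[slow]=7 write a[4]=9, slow++,fast++
slow=4 fast=8: a[fast]=9=a[slow] dup, fast++
slow=4 fast=9: a[fast]=10≠a[slow]=9 write a[5]=10, slow++,fast++
slow=5 fast=10: a[fast]=10=a[slow] dup, fast++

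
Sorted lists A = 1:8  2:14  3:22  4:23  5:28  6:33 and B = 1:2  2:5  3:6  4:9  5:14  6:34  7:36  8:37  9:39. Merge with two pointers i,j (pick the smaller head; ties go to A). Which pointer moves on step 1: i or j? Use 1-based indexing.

i=1 j=1: A[i]=8>B[j]=2 take 2, j++

j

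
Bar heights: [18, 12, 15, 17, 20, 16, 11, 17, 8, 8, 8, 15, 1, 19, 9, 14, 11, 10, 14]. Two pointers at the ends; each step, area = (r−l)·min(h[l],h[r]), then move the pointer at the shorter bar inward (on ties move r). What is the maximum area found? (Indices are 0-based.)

[0,18] min(18,14)*18=252 best=252 * → r--
[0,17] min(18,10)*17=170 best=252 → r--
[0,16] min(18,11)*16=176 best=252 → r--
[0,15] min(18,14)*15=210 best=252 → r--
[0,14] min(18,9)*14=126 best=252 → r--
[0,13] min(18,19)*13=234 best=252 → l++
[1,13] min(12,19)*12=144 best=252 → l++
[2,13] min(15,19)*11=165 best=252 → l++
[3,13] min(17,19)*10=170 best=252 → l++
[4,13] min(20,19)*9=171 best=252 → r--
[4,12] min(20,1)*8=8 best=252 → r--
[4,11] min(20,15)*7=105 best=252 → r--
[4,10] min(20,8)*6=48 best=252 → r--
[4,9] min(20,8)*5=40 best=252 → r--
[4,8] min(20,8)*4=32 best=252 → r--
[4,7] min(20,17)*3=51 best=252 → r--
[4,6] min(20,11)*2=22 best=252 → r--
[4,5] min(20,16)*1=16 best=252 → r--

max area = 252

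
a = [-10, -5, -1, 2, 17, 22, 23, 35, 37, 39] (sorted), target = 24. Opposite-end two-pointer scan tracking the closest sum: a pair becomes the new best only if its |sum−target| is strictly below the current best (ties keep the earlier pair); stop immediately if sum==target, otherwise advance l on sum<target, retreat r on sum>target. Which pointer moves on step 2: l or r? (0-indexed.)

r

[0,9] -10+39=29 d=5 * → r--
[0,8] -10+37=27 d=3 * → r--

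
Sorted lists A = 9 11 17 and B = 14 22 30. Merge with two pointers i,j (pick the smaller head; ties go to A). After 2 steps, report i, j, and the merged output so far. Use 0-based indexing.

i=0 j=0: A[i]=9<=B[j]=14 take 9, i++
i=1 j=0: A[i]=11<=B[j]=14 take 11, i++

i=2, j=0, merged so far=[9, 11]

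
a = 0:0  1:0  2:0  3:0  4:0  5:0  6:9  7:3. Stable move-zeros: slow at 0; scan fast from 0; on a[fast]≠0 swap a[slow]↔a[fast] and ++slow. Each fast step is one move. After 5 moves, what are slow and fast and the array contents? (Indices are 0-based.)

(s=0,f=0) a[fast]=0 → fast++
(s=0,f=1) a[fast]=0 → fast++
(s=0,f=2) a[fast]=0 → fast++
(s=0,f=3) a[fast]=0 → fast++
(s=0,f=4) a[fast]=0 → fast++

slow=0, fast=5, a=[0, 0, 0, 0, 0, 0, 9, 3]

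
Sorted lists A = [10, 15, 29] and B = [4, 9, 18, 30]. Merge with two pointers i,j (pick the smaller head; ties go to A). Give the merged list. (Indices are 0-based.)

[4, 9, 10, 15, 18, 29, 30]

[i=0,j=0] A[i]=10>B[j]=4 take 4 → j++
[i=0,j=1] A[i]=10>B[j]=9 take 9 → j++
[i=0,j=2] A[i]=10<=B[j]=18 take 10 → i++
[i=1,j=2] A[i]=15<=B[j]=18 take 15 → i++
[i=2,j=2] A[i]=29>B[j]=18 take 18 → j++
[i=2,j=3] A[i]=29<=B[j]=30 take 29 → i++
[i=3,j=3] A done, take B[j]=30 → j++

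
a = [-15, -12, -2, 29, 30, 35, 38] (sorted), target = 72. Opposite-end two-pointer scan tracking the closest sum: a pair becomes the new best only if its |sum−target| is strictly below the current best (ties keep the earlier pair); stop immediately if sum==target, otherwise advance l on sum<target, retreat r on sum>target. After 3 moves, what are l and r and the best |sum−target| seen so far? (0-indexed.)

l=3, r=6, best |Δ|=36

[0,6] -15+38=23 d=49 * → l++
[1,6] -12+38=26 d=46 * → l++
[2,6] -2+38=36 d=36 * → l++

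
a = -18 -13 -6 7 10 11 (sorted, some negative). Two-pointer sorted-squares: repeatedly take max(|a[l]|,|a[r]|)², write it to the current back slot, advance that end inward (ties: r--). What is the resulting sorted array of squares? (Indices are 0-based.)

[36, 49, 100, 121, 169, 324]

[0,5] |-18|>|11| out[5]=324 → l++
[1,5] |-13|>|11| out[4]=169 → l++
[2,5] |-6|<=|11| out[3]=121 → r--
[2,4] |-6|<=|10| out[2]=100 → r--
[2,3] |-6|<=|7| out[1]=49 → r--
[2,2] |-6|<=|-6| out[0]=36 → r--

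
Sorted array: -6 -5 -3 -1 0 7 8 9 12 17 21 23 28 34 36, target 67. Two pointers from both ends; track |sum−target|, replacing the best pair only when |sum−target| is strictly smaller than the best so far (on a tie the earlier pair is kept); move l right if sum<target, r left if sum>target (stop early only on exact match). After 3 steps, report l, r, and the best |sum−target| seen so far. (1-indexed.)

[1,15] -6+36=30 d=37 * → l++
[2,15] -5+36=31 d=36 * → l++
[3,15] -3+36=33 d=34 * → l++

l=4, r=15, best |Δ|=34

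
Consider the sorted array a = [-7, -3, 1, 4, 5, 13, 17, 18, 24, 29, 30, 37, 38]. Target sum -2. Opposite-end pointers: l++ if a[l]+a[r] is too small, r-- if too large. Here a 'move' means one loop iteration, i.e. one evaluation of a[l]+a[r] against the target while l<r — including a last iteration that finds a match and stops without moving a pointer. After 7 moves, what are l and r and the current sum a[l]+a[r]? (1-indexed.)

l=1, r=6, sum=6

l=1 r=13: -7+38=31 >-2, r--
l=1 r=12: -7+37=30 >-2, r--
l=1 r=11: -7+30=23 >-2, r--
l=1 r=10: -7+29=22 >-2, r--
l=1 r=9: -7+24=17 >-2, r--
l=1 r=8: -7+18=11 >-2, r--
l=1 r=7: -7+17=10 >-2, r--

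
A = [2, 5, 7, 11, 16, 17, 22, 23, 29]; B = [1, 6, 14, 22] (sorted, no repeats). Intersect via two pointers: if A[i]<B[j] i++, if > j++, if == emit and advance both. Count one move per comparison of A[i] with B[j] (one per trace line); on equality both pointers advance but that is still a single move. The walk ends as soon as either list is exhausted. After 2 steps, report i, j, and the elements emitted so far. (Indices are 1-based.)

i=2, j=2, emitted=[]

i=1 j=1: 2>1, j++
i=1 j=2: 2<6, i++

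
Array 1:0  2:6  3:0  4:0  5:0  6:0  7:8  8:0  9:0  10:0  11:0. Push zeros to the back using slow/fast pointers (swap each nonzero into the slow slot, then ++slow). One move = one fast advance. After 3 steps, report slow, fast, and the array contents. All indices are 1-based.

slow=2, fast=4, a=[6, 0, 0, 0, 0, 0, 8, 0, 0, 0, 0]

(s=1,f=1) a[fast]=0 → fast++
(s=1,f=2) a[fast]=6≠0 swap→a[1]=6 → slow++,fast++
(s=2,f=3) a[fast]=0 → fast++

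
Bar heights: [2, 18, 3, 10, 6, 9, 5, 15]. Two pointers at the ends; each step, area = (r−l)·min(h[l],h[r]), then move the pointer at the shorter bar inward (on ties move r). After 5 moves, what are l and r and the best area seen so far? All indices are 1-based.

l=2, r=4, best area=90

l=1 r=8: min(2,15)*7=14 best=14 *, l++
l=2 r=8: min(18,15)*6=90 best=90 *, r--
l=2 r=7: min(18,5)*5=25 best=90, r--
l=2 r=6: min(18,9)*4=36 best=90, r--
l=2 r=5: min(18,6)*3=18 best=90, r--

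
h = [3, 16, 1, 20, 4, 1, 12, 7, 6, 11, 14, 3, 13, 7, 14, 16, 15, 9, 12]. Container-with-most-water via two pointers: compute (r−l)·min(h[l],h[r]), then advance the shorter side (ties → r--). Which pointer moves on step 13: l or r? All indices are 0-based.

r

l=0 r=18: min(3,12)*18=54 best=54 *, l++
l=1 r=18: min(16,12)*17=204 best=204 *, r--
l=1 r=17: min(16,9)*16=144 best=204, r--
l=1 r=16: min(16,15)*15=225 best=225 *, r--
l=1 r=15: min(16,16)*14=224 best=225, r--
l=1 r=14: min(16,14)*13=182 best=225, r--
l=1 r=13: min(16,7)*12=84 best=225, r--
l=1 r=12: min(16,13)*11=143 best=225, r--
l=1 r=11: min(16,3)*10=30 best=225, r--
l=1 r=10: min(16,14)*9=126 best=225, r--
l=1 r=9: min(16,11)*8=88 best=225, r--
l=1 r=8: min(16,6)*7=42 best=225, r--
l=1 r=7: min(16,7)*6=42 best=225, r--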